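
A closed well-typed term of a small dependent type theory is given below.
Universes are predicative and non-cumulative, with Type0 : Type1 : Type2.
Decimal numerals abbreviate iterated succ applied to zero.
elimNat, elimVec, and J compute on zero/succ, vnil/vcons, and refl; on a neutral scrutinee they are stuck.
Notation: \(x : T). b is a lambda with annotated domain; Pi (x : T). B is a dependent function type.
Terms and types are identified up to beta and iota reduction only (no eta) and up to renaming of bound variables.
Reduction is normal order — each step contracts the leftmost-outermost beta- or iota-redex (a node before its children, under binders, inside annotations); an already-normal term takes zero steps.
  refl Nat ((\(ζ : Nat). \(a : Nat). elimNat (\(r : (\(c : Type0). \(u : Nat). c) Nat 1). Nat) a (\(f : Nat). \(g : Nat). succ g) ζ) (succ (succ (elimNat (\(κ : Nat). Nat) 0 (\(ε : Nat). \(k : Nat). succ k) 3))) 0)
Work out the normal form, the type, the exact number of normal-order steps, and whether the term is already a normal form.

resulting normal form:
  refl Nat 5
the term's type:
  Eq Nat 5 5
reduction steps (normal order): 30
term was already normal: no
first contracted redex: a beta-redex


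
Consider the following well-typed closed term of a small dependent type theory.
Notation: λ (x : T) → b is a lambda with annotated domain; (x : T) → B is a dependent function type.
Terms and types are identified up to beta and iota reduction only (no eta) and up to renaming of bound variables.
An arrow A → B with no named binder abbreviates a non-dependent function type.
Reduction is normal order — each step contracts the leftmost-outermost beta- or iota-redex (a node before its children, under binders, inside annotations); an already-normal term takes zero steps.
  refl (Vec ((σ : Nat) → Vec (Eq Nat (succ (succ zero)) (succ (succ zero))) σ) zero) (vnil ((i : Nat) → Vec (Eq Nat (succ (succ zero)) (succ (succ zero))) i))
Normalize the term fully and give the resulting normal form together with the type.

reduced normal form:
  refl (Vec ((σ : Nat) → Vec (Eq Nat (succ (succ zero)) (succ (succ zero))) σ) zero) (vnil ((i : Nat) → Vec (Eq Nat (succ (succ zero)) (succ (succ zero))) i))
the term's type:
  Eq (Vec ((σ : Nat) → Vec (Eq Nat (succ (succ zero)) (succ (succ zero))) σ) zero) (vnil ((i : Nat) → Vec (Eq Nat (succ (succ zero)) (succ (succ zero))) i)) (vnil ((q : Nat) → Vec (Eq Nat (succ (succ zero)) (succ (succ zero))) q))
observation: the term is already in normal form.


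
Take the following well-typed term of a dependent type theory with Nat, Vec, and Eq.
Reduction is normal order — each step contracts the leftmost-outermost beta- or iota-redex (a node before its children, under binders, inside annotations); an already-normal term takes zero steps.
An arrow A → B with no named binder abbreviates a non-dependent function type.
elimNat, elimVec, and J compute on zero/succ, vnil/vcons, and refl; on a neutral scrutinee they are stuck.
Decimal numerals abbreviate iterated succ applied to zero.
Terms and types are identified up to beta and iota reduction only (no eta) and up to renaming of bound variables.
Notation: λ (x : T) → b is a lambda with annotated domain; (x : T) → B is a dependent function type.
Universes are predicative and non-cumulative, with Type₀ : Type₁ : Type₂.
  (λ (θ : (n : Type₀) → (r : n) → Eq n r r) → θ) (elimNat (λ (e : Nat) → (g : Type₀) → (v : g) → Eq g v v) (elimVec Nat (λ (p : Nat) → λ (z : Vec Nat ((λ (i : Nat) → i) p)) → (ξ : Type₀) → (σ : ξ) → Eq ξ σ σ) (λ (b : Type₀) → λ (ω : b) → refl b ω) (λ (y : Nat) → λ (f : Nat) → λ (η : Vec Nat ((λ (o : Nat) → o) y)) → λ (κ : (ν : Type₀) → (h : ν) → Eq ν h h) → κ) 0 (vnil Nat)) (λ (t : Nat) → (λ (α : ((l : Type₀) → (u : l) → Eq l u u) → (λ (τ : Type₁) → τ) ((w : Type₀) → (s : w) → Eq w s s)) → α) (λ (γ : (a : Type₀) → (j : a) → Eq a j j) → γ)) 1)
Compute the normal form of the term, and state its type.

normal form:
  λ (θ : Type₀) → λ (n : θ) → refl θ n
inferred type:
  (θ : Type₀) → (n : θ) → Eq θ n n
observation: normalization takes exactly 7 steps under the normal-order strategy.


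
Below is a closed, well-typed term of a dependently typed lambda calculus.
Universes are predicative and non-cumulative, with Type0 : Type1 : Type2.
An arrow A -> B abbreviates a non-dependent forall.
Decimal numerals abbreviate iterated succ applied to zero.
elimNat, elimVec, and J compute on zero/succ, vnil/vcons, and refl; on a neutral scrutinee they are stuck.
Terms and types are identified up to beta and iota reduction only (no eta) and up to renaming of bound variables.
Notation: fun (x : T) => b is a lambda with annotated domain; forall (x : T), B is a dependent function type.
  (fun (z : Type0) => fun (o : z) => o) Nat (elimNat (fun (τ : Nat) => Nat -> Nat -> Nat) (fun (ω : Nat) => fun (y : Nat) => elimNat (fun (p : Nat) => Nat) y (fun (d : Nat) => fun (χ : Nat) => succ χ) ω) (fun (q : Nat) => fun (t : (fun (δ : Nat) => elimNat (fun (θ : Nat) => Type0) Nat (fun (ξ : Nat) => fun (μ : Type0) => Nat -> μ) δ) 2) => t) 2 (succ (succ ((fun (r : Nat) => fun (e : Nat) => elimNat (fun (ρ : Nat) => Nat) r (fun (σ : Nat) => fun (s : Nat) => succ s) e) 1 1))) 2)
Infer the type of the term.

the term's type:
  Nat


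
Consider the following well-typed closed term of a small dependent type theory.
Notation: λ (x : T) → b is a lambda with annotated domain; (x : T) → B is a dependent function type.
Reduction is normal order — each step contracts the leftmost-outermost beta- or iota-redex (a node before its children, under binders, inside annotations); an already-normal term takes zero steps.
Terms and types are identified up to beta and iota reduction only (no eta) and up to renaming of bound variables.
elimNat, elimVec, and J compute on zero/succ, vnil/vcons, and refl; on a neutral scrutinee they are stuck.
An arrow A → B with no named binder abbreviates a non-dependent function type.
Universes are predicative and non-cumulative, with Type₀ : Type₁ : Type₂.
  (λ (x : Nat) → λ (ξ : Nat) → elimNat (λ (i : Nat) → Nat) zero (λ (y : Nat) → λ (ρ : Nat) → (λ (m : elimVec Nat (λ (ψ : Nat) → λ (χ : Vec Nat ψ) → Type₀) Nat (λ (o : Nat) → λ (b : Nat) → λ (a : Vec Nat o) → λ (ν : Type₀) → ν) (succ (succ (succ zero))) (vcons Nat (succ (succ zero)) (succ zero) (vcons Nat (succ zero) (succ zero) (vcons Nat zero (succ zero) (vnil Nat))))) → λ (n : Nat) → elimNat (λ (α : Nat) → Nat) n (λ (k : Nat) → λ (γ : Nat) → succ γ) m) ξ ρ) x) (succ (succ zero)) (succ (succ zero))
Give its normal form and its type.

reduced normal form:
  succ (succ (succ (succ zero)))
inferred type:
  Nat
observation: the leftmost-outermost redex is a beta-redex, and normalization takes 27 steps.


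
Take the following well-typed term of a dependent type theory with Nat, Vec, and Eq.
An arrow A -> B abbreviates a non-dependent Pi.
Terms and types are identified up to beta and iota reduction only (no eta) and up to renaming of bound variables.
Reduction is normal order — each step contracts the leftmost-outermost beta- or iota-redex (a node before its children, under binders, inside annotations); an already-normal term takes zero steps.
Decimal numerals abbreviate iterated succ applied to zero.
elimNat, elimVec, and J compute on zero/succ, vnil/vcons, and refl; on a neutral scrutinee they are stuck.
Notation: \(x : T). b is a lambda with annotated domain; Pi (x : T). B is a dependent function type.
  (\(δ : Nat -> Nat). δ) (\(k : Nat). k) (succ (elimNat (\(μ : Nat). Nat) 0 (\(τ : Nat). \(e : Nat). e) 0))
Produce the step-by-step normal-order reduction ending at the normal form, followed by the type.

normal-order reduction sequence:
  (\(δ : Nat -> Nat). δ) (\(k : Nat). k) (succ (elimNat (\(μ : Nat). Nat) 0 (\(τ : Nat). \(e : Nat). e) 0))
  ~> (\(δ : Nat). δ) (succ (elimNat (\(k : Nat). Nat) 0 (\(μ : Nat). \(τ : Nat). τ) 0))
  ~> succ (elimNat (\(δ : Nat). Nat) 0 (\(k : Nat). \(μ : Nat). μ) 0)
  ~> 1
the term's type:
  Nat


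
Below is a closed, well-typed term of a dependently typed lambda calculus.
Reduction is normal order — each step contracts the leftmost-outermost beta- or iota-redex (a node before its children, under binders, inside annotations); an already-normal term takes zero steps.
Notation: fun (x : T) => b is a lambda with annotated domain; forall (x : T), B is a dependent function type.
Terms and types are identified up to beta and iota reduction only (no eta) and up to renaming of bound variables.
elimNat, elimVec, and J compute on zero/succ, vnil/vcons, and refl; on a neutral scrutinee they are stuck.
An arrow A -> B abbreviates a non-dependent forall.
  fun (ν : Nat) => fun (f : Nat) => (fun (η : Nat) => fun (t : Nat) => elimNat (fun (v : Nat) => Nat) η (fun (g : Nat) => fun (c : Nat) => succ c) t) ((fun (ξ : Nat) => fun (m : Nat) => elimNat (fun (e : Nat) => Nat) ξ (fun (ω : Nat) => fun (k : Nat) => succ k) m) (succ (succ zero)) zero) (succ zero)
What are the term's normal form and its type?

reduced normal form:
  fun (ν : Nat) => fun (f : Nat) => succ (succ (succ zero))
type:
  Nat -> Nat -> Nat
observation: the first redex contracted is a beta-redex; the normal form is reached in 9 normal-order steps.


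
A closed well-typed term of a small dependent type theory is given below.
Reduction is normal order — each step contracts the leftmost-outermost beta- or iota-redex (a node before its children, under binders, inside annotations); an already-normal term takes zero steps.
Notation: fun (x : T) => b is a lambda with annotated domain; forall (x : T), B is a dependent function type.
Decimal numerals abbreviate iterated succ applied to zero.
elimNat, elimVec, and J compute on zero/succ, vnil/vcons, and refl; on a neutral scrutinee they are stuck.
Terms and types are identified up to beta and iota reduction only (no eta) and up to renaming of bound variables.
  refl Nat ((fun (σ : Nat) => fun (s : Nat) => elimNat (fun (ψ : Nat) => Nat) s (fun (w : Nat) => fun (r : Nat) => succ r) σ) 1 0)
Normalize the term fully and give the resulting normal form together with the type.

reduced normal form:
  refl Nat 1
the term's type:
  Eq Nat 1 1


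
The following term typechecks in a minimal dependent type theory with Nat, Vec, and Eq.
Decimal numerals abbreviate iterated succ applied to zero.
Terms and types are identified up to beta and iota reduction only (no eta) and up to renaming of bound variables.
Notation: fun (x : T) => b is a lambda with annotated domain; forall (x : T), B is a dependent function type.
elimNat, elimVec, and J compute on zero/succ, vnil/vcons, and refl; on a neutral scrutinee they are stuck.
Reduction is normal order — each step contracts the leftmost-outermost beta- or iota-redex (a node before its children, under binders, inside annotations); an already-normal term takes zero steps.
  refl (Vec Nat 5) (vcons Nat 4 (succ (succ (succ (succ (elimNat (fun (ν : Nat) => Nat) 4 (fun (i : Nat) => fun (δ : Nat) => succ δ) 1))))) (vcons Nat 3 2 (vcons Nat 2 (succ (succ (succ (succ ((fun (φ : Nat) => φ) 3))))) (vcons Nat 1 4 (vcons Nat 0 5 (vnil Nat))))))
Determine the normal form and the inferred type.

reduced normal form:
  refl (Vec Nat 5) (vcons Nat 4 9 (vcons Nat 3 2 (vcons Nat 2 7 (vcons Nat 1 4 (vcons Nat 0 5 (vnil Nat))))))
type:
  Eq (Vec Nat 5) (vcons Nat 4 9 (vcons Nat 3 2 (vcons Nat 2 7 (vcons Nat 1 4 (vcons Nat 0 5 (vnil Nat)))))) (vcons Nat 4 9 (vcons Nat 3 2 (vcons Nat 2 7 (vcons Nat 1 4 (vcons Nat 0 5 (vnil Nat))))))
observation: the term reaches its normal form after 5 normal-order steps.


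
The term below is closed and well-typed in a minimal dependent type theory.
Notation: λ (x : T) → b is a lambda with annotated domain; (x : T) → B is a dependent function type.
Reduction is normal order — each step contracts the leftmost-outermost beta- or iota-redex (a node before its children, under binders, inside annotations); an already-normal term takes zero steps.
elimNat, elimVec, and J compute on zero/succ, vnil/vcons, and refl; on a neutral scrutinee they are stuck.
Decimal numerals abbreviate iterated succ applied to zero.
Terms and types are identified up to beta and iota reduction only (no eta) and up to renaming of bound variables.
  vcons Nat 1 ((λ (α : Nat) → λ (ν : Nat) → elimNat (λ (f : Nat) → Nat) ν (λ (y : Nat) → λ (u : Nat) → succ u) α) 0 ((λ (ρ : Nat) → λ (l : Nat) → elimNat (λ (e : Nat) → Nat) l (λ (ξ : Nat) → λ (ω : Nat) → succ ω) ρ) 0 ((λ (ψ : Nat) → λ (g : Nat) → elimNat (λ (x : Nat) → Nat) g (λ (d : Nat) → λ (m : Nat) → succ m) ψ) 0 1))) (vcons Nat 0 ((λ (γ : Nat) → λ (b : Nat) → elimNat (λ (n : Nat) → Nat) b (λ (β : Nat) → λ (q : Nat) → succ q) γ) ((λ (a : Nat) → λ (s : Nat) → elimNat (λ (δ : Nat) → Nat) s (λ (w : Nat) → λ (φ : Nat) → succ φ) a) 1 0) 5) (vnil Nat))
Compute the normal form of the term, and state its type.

normal form:
  vcons Nat 1 1 (vcons Nat 0 6 (vnil Nat))
inferred type:
  Vec Nat 2


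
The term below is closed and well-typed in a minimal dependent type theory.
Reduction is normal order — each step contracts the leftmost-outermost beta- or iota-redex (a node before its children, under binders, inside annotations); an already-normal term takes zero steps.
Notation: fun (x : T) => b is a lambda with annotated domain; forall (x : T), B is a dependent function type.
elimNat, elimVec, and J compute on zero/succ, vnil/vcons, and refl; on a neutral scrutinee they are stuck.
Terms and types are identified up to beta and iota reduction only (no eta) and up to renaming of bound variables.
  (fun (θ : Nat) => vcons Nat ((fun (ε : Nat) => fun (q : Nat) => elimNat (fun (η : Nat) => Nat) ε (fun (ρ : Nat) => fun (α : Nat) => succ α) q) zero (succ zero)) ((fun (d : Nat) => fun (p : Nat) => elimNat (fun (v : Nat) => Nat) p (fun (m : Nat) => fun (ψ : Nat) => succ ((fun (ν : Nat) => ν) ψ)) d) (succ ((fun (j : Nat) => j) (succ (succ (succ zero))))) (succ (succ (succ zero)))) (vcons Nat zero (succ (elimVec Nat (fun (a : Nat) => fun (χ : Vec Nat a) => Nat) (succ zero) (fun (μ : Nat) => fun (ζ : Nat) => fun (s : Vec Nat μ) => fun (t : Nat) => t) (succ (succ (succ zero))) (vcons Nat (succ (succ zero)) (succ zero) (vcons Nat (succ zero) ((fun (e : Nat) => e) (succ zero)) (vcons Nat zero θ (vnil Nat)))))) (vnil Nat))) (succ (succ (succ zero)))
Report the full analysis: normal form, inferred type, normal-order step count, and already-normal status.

normal form:
  vcons Nat (succ zero) (succ (succ (succ (succ (succ (succ (succ zero))))))) (vcons Nat zero (succ (succ zero)) (vnil Nat))
type:
  Vec Nat (succ (succ zero))
steps to reach normal form (normal order): 41
started in normal form: no
first contracted redex: a beta-redex


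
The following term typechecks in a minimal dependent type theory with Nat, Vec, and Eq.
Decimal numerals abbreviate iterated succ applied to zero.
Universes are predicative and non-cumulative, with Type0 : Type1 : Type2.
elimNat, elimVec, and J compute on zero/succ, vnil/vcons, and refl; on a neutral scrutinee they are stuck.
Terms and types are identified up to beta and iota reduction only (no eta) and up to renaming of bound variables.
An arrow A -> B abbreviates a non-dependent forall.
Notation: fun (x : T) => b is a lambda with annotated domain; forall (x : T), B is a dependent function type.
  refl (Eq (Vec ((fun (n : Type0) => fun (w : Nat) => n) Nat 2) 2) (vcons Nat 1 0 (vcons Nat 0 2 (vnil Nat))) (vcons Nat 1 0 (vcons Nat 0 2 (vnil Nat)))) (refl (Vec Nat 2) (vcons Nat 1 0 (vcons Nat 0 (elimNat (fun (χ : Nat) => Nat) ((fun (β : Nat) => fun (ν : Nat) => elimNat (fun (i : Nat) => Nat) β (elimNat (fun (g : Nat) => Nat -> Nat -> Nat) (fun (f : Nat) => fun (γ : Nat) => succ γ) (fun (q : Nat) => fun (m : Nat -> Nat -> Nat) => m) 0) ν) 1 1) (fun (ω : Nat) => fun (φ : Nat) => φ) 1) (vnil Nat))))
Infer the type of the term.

type:
  Eq (Eq (Vec Nat 2) (vcons Nat 1 0 (vcons Nat 0 2 (vnil Nat))) (vcons Nat 1 0 (vcons Nat 0 2 (vnil Nat)))) (refl (Vec Nat 2) (vcons Nat 1 0 (vcons Nat 0 2 (vnil Nat)))) (refl (Vec Nat 2) (vcons Nat 1 0 (vcons Nat 0 2 (vnil Nat))))


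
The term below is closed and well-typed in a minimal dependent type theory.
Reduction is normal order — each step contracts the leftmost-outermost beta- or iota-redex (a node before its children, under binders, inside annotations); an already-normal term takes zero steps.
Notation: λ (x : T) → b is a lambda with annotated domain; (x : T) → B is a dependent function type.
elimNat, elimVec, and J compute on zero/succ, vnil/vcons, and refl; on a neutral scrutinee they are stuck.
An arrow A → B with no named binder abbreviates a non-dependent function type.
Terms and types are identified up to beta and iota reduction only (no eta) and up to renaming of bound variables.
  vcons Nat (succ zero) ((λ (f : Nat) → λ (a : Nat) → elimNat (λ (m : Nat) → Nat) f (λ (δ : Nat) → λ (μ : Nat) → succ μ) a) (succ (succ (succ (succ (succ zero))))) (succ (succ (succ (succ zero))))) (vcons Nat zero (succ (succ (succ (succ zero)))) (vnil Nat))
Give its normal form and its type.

reduced normal form:
  vcons Nat (succ zero) (succ (succ (succ (succ (succ (succ (succ (succ (succ zero))))))))) (vcons Nat zero (succ (succ (succ (succ zero)))) (vnil Nat))
type:
  Vec Nat (succ (succ zero))
observation: the leftmost-outermost redex is a beta-redex, and normalization takes 15 steps.


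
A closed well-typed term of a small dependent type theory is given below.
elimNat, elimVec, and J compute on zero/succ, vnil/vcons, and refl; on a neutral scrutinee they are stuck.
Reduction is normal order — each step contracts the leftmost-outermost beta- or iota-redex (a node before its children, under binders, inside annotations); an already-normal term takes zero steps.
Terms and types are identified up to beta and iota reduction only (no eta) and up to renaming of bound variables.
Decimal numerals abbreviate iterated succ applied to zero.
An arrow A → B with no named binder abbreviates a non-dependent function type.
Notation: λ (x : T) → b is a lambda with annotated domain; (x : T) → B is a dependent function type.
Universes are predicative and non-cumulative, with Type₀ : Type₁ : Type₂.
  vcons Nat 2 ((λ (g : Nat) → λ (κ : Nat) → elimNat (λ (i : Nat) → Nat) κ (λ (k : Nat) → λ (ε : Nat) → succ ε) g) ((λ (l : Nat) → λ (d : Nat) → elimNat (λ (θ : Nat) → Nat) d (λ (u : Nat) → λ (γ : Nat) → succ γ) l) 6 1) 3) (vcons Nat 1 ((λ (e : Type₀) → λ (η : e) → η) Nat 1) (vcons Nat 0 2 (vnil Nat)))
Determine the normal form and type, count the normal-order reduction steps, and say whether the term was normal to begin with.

reduced normal form:
  vcons Nat 2 10 (vcons Nat 1 1 (vcons Nat 0 2 (vnil Nat)))
the term's type:
  Vec Nat 3
normal-order step count: 47
started in normal form: no
first redex: a beta-redex


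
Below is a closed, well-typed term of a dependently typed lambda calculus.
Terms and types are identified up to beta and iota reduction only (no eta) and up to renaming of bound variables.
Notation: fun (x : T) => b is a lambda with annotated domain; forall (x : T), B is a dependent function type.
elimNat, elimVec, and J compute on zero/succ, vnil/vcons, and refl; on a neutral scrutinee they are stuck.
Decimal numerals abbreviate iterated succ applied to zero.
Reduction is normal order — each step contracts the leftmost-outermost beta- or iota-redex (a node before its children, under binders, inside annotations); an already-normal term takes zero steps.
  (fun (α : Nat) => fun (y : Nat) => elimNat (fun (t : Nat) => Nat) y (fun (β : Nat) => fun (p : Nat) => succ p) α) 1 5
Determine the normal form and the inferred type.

reduced normal form:
  6
the term's type:
  Nat
observation: the term reaches its normal form after 6 normal-order steps.


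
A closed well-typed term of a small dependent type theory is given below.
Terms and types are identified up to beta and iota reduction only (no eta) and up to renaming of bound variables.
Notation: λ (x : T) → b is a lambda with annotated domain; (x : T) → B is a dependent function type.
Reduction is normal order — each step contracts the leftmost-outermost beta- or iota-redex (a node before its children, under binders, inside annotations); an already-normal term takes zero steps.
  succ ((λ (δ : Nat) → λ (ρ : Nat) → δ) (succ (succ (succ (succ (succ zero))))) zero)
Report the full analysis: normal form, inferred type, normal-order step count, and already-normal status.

normal form:
  succ (succ (succ (succ (succ (succ zero)))))
type:
  Nat
reduction steps (normal order): 2
term was already normal: no
first contracted redex: a beta-redex


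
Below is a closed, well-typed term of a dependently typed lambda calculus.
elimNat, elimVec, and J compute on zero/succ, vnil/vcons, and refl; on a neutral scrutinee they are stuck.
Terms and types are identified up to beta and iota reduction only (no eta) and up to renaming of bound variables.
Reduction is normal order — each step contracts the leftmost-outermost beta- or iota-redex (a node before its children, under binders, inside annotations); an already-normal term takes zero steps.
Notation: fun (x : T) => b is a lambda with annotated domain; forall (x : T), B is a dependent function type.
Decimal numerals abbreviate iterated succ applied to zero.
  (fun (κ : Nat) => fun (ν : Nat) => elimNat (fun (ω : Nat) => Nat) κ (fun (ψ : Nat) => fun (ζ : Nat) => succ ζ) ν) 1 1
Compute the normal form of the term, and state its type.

reduced normal form:
  2
the term's type:
  Nat


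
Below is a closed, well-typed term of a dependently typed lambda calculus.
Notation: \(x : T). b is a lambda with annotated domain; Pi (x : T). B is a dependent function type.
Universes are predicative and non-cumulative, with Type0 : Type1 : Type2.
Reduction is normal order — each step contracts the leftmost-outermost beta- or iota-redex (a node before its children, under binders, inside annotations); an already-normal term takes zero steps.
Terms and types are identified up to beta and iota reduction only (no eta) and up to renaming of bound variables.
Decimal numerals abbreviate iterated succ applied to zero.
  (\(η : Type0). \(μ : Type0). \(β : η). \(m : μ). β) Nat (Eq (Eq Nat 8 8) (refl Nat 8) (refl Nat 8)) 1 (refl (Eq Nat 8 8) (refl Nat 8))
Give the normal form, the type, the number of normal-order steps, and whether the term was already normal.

resulting normal form:
  1
type:
  Nat
reduction steps (normal order): 4
already normal: no
first redex: a beta-redex


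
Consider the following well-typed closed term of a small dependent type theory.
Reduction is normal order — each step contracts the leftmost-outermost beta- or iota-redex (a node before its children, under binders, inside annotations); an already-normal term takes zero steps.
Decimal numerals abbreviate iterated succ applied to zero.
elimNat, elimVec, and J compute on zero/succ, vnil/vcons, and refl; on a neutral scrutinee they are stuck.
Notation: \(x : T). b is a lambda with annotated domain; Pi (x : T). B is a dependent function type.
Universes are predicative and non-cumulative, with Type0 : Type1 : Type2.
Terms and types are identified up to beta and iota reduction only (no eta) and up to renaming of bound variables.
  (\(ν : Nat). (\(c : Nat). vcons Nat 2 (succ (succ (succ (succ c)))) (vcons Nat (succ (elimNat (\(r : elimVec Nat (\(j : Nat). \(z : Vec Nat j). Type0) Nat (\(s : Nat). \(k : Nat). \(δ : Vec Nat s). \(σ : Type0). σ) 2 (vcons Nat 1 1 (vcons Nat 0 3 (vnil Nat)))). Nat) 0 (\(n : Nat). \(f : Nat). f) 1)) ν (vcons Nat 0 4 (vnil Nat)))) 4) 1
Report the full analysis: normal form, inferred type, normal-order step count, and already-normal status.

resulting normal form:
  vcons Nat 2 8 (vcons Nat 1 1 (vcons Nat 0 4 (vnil Nat)))
inferred type:
  Vec Nat 3
steps to reach normal form (normal order): 6
already normal: no
first contracted redex: a beta-redex


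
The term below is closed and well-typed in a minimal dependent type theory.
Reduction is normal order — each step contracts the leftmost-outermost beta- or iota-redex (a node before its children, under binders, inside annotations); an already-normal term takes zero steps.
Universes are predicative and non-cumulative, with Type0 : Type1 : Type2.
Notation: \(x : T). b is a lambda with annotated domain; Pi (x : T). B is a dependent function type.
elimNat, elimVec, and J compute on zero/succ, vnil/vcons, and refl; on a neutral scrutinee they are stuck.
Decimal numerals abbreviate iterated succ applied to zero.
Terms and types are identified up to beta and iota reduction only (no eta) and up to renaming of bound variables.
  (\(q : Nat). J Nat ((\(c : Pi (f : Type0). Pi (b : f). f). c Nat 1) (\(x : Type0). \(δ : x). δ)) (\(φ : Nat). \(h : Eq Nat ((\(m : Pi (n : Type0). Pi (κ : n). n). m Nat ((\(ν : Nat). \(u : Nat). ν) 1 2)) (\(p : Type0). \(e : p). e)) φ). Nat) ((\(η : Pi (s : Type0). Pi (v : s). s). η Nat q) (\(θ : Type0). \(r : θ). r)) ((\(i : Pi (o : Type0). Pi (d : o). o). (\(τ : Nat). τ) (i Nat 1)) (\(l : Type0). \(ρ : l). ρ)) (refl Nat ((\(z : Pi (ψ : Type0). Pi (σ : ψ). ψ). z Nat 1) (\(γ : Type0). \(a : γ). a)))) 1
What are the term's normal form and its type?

resulting normal form:
  1
the term's type:
  Nat
observation: 5 normal-order steps separate the term from its normal form.


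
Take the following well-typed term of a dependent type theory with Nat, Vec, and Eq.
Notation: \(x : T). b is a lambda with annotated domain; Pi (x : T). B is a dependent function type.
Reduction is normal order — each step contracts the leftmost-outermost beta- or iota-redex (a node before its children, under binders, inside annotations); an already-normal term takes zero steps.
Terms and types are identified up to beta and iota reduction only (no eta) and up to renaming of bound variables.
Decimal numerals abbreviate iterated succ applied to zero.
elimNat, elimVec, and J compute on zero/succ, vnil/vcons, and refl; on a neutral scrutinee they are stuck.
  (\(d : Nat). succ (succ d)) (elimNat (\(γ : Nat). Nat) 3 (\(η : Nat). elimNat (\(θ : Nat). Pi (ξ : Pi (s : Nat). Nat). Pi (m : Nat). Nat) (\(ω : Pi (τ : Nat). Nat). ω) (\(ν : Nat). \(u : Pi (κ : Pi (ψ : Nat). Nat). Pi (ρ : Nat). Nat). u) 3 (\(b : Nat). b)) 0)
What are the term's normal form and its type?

normal form:
  5
the term's type:
  Nat


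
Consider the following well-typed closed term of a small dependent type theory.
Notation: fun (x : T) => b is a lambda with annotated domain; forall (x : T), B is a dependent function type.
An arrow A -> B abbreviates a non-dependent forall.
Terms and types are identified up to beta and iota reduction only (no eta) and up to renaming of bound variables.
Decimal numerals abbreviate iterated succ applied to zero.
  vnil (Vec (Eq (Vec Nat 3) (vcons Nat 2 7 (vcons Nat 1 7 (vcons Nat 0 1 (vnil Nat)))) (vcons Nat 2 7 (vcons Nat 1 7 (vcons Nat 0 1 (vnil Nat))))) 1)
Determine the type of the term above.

the term's type:
  Vec (Vec (Eq (Vec Nat 3) (vcons Nat 2 7 (vcons Nat 1 7 (vcons Nat 0 1 (vnil Nat)))) (vcons Nat 2 7 (vcons Nat 1 7 (vcons Nat 0 1 (vnil Nat))))) 1) 0


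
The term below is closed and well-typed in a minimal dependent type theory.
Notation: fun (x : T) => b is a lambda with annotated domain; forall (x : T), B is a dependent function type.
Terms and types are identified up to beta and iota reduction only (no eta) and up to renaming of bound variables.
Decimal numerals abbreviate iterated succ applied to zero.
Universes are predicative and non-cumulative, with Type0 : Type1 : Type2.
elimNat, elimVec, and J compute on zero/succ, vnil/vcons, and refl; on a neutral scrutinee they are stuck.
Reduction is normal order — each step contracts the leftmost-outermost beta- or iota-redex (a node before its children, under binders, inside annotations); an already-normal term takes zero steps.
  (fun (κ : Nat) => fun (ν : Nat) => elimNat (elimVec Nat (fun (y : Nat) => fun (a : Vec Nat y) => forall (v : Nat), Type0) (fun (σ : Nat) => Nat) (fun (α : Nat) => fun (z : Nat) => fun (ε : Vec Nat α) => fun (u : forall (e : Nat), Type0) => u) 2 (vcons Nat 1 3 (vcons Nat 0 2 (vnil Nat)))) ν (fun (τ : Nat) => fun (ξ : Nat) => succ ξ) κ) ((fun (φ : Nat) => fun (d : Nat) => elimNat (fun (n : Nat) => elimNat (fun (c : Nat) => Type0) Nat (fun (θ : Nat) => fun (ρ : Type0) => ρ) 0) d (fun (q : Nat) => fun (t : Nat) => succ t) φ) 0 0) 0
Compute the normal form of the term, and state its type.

reduced normal form:
  0
the term's type:
  Nat
observation: 17 normal-order steps normalize the term, beginning with a beta-redex.


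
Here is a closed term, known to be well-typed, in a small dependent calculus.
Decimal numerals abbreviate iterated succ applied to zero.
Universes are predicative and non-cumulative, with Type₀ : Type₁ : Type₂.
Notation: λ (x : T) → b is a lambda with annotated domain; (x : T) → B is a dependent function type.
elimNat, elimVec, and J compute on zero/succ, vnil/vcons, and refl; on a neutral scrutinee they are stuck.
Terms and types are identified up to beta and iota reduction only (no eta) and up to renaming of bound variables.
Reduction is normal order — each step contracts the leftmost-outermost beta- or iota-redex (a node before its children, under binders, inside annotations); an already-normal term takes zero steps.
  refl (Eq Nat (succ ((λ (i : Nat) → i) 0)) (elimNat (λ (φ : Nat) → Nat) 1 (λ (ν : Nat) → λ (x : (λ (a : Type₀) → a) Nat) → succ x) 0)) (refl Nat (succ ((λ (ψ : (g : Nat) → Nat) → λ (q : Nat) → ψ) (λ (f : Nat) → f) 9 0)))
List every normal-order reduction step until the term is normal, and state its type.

normal-order reduction:
  refl (Eq Nat (succ ((λ (i : Nat) → i) 0)) (elimNat (λ (φ : Nat) → Nat) 1 (λ (ν : Nat) → λ (x : (λ (a : Type₀) → a) Nat) → succ x) 0)) (refl Nat (succ ((λ (ψ : (g : Nat) → Nat) → λ (q : Nat) → ψ) (λ (f : Nat) → f) 9 0)))
  ~> refl (Eq Nat 1 (elimNat (λ (i : Nat) → Nat) 1 (λ (φ : Nat) → λ (ν : (λ (x : Type₀) → x) Nat) → succ ν) 0)) (refl Nat (succ ((λ (a : (ψ : Nat) → Nat) → λ (g : Nat) → a) (λ (q : Nat) → q) 9 0)))
  ~> refl (Eq Nat 1 1) (refl Nat (succ ((λ (i : (φ : Nat) → Nat) → λ (ν : Nat) → i) (λ (x : Nat) → x) 9 0)))
  ~> refl (Eq Nat 1 1) (refl Nat (succ ((λ (i : Nat) → λ (φ : Nat) → φ) 9 0)))
  ~> refl (Eq Nat 1 1) (refl Nat (succ ((λ (i : Nat) → i) 0)))
  ~> refl (Eq Nat 1 1) (refl Nat 1)
the term's type:
  Eq (Eq Nat 1 1) (refl Nat 1) (refl Nat 1)


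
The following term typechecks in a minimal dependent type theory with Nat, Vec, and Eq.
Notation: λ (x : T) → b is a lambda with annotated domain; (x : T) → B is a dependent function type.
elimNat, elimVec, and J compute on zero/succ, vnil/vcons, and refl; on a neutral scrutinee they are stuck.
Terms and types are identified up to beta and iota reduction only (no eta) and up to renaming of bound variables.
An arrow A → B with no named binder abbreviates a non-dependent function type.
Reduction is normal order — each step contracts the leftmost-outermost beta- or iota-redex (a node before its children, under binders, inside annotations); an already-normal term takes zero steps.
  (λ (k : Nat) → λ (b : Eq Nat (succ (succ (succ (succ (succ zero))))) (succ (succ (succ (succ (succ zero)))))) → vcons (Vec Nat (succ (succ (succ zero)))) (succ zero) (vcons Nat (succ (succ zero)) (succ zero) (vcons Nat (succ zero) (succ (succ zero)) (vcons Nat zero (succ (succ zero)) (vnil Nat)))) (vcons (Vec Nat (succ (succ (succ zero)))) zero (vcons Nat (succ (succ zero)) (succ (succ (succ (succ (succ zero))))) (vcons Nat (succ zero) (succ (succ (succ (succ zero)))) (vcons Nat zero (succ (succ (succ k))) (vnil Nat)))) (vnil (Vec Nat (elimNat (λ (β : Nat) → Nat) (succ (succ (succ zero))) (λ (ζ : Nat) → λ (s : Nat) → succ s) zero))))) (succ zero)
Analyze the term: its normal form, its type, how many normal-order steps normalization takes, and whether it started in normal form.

normal form:
  λ (k : Eq Nat (succ (succ (succ (succ (succ zero))))) (succ (succ (succ (succ (succ zero)))))) → vcons (Vec Nat (succ (succ (succ zero)))) (succ zero) (vcons Nat (succ (succ zero)) (succ zero) (vcons Nat (succ zero) (succ (succ zero)) (vcons Nat zero (succ (succ zero)) (vnil Nat)))) (vcons (Vec Nat (succ (succ (succ zero)))) zero (vcons Nat (succ (succ zero)) (succ (succ (succ (succ (succ zero))))) (vcons Nat (succ zero) (succ (succ (succ (succ zero)))) (vcons Nat zero (succ (succ (succ (succ zero)))) (vnil Nat)))) (vnil (Vec Nat (succ (succ (succ zero))))))
inferred type:
  Eq Nat (succ (succ (succ (succ (succ zero))))) (succ (succ (succ (succ (succ zero))))) → Vec (Vec Nat (succ (succ (succ zero)))) (succ (succ zero))
reduction steps (normal order): 2
started in normal form: no
first contracted redex: a beta-redex


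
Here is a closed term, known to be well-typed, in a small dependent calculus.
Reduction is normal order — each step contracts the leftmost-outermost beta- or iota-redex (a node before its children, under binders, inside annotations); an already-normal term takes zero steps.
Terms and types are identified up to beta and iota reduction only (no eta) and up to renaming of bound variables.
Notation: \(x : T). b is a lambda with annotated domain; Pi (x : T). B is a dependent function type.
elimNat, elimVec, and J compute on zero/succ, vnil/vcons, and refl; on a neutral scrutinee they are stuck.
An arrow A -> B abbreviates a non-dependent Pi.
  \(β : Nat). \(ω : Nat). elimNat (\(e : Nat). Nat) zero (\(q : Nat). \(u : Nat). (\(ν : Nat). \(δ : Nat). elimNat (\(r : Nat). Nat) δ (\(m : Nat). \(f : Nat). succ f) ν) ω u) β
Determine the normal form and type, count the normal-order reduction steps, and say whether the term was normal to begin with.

normal form:
  \(β : Nat). \(ω : Nat). elimNat (\(e : Nat). Nat) zero (\(q : Nat). \(u : Nat). elimNat (\(ν : Nat). Nat) u (\(δ : Nat). \(r : Nat). succ r) ω) β
inferred type:
  Nat -> Nat -> Nat
normal-order step count: 2
started in normal form: no
first contracted redex: a beta-redex


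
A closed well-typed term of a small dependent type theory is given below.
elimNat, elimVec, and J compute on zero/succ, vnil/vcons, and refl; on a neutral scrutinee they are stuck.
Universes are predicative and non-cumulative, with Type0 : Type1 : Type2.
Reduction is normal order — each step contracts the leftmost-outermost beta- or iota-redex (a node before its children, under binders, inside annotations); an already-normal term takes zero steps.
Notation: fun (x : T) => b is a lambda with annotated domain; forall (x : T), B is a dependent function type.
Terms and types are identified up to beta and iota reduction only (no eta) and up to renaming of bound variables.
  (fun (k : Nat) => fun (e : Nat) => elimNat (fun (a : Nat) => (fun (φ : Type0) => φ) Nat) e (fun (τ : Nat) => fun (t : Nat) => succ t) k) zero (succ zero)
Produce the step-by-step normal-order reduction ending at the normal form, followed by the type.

reduction (normal order):
  (fun (k : Nat) => fun (e : Nat) => elimNat (fun (a : Nat) => (fun (φ : Type0) => φ) Nat) e (fun (τ : Nat) => fun (t : Nat) => succ t) k) zero (succ zero)
  ~> (fun (k : Nat) => elimNat (fun (e : Nat) => (fun (a : Type0) => a) Nat) k (fun (φ : Nat) => fun (τ : Nat) => succ τ) zero) (succ zero)
  ~> elimNat (fun (k : Nat) => (fun (e : Type0) => e) Nat) (succ zero) (fun (a : Nat) => fun (φ : Nat) => succ φ) zero
  ~> succ zero
type:
  Nat


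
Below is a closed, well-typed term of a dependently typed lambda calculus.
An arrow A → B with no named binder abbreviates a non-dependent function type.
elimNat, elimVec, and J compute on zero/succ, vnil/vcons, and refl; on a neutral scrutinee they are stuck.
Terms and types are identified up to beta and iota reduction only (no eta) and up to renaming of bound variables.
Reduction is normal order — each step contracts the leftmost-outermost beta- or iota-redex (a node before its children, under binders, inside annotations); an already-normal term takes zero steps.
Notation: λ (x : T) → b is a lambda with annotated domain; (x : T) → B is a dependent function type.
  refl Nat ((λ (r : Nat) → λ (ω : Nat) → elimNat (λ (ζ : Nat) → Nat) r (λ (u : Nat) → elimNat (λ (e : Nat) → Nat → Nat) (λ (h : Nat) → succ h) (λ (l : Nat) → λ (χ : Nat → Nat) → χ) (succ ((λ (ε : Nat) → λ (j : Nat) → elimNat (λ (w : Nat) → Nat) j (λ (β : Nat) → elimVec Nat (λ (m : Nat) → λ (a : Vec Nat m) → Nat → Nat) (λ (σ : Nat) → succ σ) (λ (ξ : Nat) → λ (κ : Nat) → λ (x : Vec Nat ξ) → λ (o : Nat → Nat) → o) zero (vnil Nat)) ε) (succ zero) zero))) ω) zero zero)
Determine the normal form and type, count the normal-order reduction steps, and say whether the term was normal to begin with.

normal form:
  refl Nat zero
inferred type:
  Eq Nat zero zero
reduction steps (normal order): 3
started in normal form: no
first contracted redex: a beta-redex


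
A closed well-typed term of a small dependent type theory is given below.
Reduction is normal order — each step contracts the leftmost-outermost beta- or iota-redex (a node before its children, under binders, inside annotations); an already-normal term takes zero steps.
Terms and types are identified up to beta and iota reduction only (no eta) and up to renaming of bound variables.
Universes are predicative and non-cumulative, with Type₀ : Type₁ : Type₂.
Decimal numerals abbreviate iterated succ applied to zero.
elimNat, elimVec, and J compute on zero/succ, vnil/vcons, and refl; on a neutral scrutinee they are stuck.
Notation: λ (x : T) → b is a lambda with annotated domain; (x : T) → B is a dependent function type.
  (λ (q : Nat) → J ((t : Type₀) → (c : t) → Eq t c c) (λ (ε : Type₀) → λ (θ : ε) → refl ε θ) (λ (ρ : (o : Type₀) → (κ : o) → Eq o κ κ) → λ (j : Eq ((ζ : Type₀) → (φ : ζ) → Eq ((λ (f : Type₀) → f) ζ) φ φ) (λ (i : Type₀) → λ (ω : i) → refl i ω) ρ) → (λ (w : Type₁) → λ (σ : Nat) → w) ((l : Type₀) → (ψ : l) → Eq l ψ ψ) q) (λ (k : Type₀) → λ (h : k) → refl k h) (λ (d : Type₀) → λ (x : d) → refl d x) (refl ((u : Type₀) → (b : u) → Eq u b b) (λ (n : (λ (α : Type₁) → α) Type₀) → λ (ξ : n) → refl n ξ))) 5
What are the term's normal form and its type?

reduced normal form:
  λ (q : Type₀) → λ (t : q) → refl q t
type:
  (q : Type₀) → (t : q) → Eq q t t
observation: the first redex contracted is a beta-redex; the normal form is reached in 2 normal-order steps.


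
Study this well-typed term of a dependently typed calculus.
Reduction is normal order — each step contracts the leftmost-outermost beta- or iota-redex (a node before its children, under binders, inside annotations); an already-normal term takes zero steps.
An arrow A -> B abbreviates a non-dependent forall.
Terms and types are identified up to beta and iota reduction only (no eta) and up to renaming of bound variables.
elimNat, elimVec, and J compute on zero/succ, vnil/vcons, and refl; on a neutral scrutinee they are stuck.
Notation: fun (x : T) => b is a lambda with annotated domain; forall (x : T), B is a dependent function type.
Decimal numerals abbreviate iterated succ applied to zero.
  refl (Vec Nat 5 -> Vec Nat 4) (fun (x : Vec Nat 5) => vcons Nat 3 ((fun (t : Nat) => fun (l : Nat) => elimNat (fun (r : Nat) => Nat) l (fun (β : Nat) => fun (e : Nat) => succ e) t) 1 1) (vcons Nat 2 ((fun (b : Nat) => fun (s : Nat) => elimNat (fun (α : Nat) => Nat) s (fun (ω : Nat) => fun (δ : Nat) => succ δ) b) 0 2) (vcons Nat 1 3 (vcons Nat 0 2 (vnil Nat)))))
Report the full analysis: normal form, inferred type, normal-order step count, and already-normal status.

normal form:
  refl (Vec Nat 5 -> Vec Nat 4) (fun (x : Vec Nat 5) => vcons Nat 3 2 (vcons Nat 2 2 (vcons Nat 1 3 (vcons Nat 0 2 (vnil Nat)))))
type:
  Eq (Vec Nat 5 -> Vec Nat 4) (fun (x : Vec Nat 5) => vcons Nat 3 2 (vcons Nat 2 2 (vcons Nat 1 3 (vcons Nat 0 2 (vnil Nat))))) (fun (t : Vec Nat 5) => vcons Nat 3 2 (vcons Nat 2 2 (vcons Nat 1 3 (vcons Nat 0 2 (vnil Nat)))))
steps to reach normal form (normal order): 9
already normal: no
first redex: a beta-redex
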